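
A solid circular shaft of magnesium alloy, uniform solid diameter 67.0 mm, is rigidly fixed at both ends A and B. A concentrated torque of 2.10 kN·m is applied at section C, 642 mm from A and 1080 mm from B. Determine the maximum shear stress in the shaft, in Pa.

2.23e7 Pa

With uniform GJ and both ends fixed, compatibility θ_AC = θ_CB gives T_A·a = T_B·b, together with T_A + T_B = T₀.
T_A = T₀·b/(a+b) = 2100·1080/1722 = 1317 N·m; T_B = 782.9 N·m.
τ in each portion: τ_AC = 2.23×10^7 Pa, τ_CB = 1.33×10^7 Pa; maximum is in AC.
τ_max = T_AC·r/J = 1317·0.0335/1.98×10^-6 = 2.230×10^7 Pa.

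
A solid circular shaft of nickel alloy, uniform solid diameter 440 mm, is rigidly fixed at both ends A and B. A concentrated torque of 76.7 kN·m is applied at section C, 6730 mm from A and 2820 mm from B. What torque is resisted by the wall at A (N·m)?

22600 N·m

With uniform GJ and both ends fixed, compatibility θ_AC = θ_CB gives T_A·a = T_B·b, together with T_A + T_B = T₀.
T_A = T₀·b/(a+b) = 76700·2820/9550 = 22650 N·m; T_B = 54050 N·m.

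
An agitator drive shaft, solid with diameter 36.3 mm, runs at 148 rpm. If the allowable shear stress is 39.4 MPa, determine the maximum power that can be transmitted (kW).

5.74 kW

J = πd⁴/32 = π(0.0363)⁴/32 = 1.705×10^-7 m⁴.
T_max = τ_allow·J/r = 3.94×10^7 × 1.705×10^-7 / 0.0181 = 370.0 N·m.
ω = 2π·148/60 = 15.50 rad/s, so P_max = T_max·ω = 5735 W.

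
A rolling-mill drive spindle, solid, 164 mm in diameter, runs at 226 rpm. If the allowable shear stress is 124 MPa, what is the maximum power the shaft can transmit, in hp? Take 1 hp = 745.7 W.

3410 hp

J = πd⁴/32 = π(0.164)⁴/32 = 7.102×10^-5 m⁴.
T_max = τ_allow·J/r = 1.24×10^8 × 7.102×10^-5 / 0.0820 = 107400 N·m.
ω = 2π·226/60 = 23.67 rad/s, so P_max = T_max·ω = 2.542×10^6 W.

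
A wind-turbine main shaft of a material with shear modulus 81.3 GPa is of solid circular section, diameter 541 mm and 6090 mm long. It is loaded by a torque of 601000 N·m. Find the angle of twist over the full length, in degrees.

0.307°

J = πd⁴/32 = π(0.541)⁴/32 = 8.410×10^-3 m⁴.
θ = T·L/(G·J) = 601000 × 6.09 / (81.3×10⁹ × 8.410×10^-3) = 5.353×10^-3 rad.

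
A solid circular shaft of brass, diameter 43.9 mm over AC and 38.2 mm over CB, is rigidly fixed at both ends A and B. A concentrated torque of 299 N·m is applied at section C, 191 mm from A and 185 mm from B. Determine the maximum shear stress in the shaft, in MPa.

11.3 MPa

Compatibility: T_A·a/J_AC = T_B·b/J_CB with T_A + T_B = T₀.
J_AC = 3.65×10^-7 m⁴, J_CB = 2.09×10^-7 m⁴, so T_A = T₀·(J_AC/a)/((J_AC/a)+(J_CB/b)) = 187.8 N·m, T_B = 111.2 N·m.
τ in each portion: τ_AC = 1.13×10^7 Pa, τ_CB = 1.02×10^7 Pa; maximum is in AC.
τ_max = T_AC·r/J = 187.8·0.0220/3.65×10^-7 = 1.131×10^7 Pa.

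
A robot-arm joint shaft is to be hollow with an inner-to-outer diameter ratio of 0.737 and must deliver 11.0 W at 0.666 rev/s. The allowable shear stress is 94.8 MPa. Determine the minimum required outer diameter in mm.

ω = 2π·0.666 = 4.185 rad/s, so T = P/ω = 11.0 / 4.185 = 2.629 N·m.
For a hollow shaft with d_i/d_o = 0.737: τ_max = 16T/(π d_o³ (1−k⁴)), so d_o = [16T/(π τ_allow (1−k⁴))]^(1/3) = [16·2.629/(π·9.48×10^7·0.7050)]^(1/3) = 0.005851 m.

5.85 mm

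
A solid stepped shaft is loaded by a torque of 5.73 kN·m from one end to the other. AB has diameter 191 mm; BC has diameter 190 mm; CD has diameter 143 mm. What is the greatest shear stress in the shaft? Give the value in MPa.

9.98 MPa

Under the same torque, τ_max = 16T/(πd³) is largest where d is smallest — segment CD (d = 143 mm).
τ_max = 16·5730/(π·(0.143)³) = 9.980×10^6 Pa.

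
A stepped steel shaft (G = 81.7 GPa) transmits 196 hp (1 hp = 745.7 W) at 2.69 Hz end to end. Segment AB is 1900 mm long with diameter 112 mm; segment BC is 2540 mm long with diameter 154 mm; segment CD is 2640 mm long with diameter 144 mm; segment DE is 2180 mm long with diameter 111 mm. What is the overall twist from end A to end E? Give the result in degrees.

ω = 2π·2.69 = 16.90 rad/s, so T = P/ω = 196×745.7 / 16.90 = 8647 N·m.
J_AB = π(0.112)⁴/32 = 1.54×10^-5 m⁴; J_BC = π(0.154)⁴/32 = 5.52×10^-5 m⁴; J_CD = π(0.144)⁴/32 = 4.22×10^-5 m⁴; J_DE = π(0.111)⁴/32 = 1.49×10^-5 m⁴.
θ = (T/G)·Σ L_i/J_i = (8647/81.7×10⁹)·(1.90/1.54×10^-5 + 2.54/5.52×10^-5 + 2.64/4.22×10^-5 + 2.18/1.49×10^-5) = 0.03999 rad.

2.29°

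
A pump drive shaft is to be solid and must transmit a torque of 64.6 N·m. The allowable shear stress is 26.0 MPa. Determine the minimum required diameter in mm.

23.3 mm

For a solid shaft τ_max = 16T/(πd³), so d = (16T/(π τ_allow))^(1/3) = (16·64.60/(π·2.60×10^7))^(1/3) = 0.02330 m.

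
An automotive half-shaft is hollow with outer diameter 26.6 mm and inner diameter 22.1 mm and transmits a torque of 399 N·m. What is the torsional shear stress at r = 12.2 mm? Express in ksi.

J = π(d_o⁴ − d_i⁴)/32 = π(0.0266⁴ − 0.0221⁴)/32 = 2.573×10^-8 m⁴.
Shear stress varies linearly with radius: τ = T·r/J = 399.0 × 0.0122 / 2.573×10^-8 = 1.892×10^8 Pa.

27.4 ksi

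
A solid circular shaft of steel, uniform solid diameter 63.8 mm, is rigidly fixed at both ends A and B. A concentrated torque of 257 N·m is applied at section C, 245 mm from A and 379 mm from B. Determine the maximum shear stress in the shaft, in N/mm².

3.06 N/mm²

With uniform GJ and both ends fixed, compatibility θ_AC = θ_CB gives T_A·a = T_B·b, together with T_A + T_B = T₀.
T_A = T₀·b/(a+b) = 257.0·379/624.0 = 156.1 N·m; T_B = 100.9 N·m.
τ in each portion: τ_AC = 3.06×10^6 Pa, τ_CB = 1.98×10^6 Pa; maximum is in AC.
τ_max = T_AC·r/J = 156.1·0.0319/1.63×10^-6 = 3.061×10^6 Pa.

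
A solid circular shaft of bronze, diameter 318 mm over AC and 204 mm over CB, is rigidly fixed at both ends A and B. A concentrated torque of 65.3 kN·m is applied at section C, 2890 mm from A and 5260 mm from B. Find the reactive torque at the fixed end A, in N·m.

59700 N·m

Compatibility: T_A·a/J_AC = T_B·b/J_CB with T_A + T_B = T₀.
J_AC = 1.00×10^-3 m⁴, J_CB = 1.70×10^-4 m⁴, so T_A = T₀·(J_AC/a)/((J_AC/a)+(J_CB/b)) = 59740 N·m, T_B = 5559 N·m.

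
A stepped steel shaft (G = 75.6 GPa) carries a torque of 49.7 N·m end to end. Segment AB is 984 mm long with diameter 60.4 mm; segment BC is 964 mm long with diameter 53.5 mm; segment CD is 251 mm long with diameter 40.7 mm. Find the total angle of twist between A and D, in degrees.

0.109°

J_AB = π(0.0604)⁴/32 = 1.31×10^-6 m⁴; J_BC = π(0.0535)⁴/32 = 8.04×10^-7 m⁴; J_CD = π(0.0407)⁴/32 = 2.69×10^-7 m⁴.
θ = (T/G)·Σ L_i/J_i = (49.70/75.6×10⁹)·(0.984/1.31×10^-6 + 0.964/8.04×10^-7 + 0.251/2.69×10^-7) = 1.896×10^-3 rad.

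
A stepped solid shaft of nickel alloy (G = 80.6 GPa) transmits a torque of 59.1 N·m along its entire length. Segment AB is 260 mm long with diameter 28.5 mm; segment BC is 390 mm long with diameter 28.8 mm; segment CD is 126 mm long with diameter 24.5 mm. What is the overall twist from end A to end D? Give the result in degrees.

0.561°

J_AB = π(0.0285)⁴/32 = 6.48×10^-8 m⁴; J_BC = π(0.0288)⁴/32 = 6.75×10^-8 m⁴; J_CD = π(0.0245)⁴/32 = 3.54×10^-8 m⁴.
θ = (T/G)·Σ L_i/J_i = (59.10/80.6×10⁹)·(0.260/6.48×10^-8 + 0.390/6.75×10^-8 + 0.126/3.54×10^-8) = 9.789×10^-3 rad.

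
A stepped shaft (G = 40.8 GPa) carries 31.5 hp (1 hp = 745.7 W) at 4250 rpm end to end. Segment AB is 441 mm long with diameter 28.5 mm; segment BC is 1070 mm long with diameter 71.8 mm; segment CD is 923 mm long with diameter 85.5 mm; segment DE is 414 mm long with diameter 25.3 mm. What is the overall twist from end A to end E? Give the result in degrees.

ω = 2π·4250/60 = 445.1 rad/s, so T = P/ω = 31.5×745.7 / 445.1 = 52.78 N·m.
J_AB = π(0.0285)⁴/32 = 6.48×10^-8 m⁴; J_BC = π(0.0718)⁴/32 = 2.61×10^-6 m⁴; J_CD = π(0.0855)⁴/32 = 5.25×10^-6 m⁴; J_DE = π(0.0253)⁴/32 = 4.02×10^-8 m⁴.
θ = (T/G)·Σ L_i/J_i = (52.78/40.8×10⁹)·(0.441/6.48×10^-8 + 1.07/2.61×10^-6 + 0.923/5.25×10^-6 + 0.414/4.02×10^-8) = 0.02288 rad.

1.31°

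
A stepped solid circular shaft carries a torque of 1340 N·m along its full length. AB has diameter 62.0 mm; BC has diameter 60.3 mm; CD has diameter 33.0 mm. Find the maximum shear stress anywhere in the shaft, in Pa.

1.90e8 Pa

Under the same torque, τ_max = 16T/(πd³) is largest where d is smallest — segment CD (d = 33.0 mm).
τ_max = 16·1340/(π·(0.0330)³) = 1.899×10^8 Pa.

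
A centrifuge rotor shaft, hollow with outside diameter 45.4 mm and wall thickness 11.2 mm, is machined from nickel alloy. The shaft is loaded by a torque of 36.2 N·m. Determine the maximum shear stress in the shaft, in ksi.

J = π(d_o⁴ − d_i⁴)/32 = π(0.0454⁴ − 0.0230⁴)/32 = 3.896×10^-7 m⁴.
τ_max = T·r/J = 36.20 × 0.0227 / 3.896×10^-7 = 2.109×10^6 Pa.

0.306 ksi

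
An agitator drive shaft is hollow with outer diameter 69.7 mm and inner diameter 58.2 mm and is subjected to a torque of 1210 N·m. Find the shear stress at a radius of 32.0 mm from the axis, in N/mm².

J = π(d_o⁴ − d_i⁴)/32 = π(0.0697⁴ − 0.0582⁴)/32 = 1.191×10^-6 m⁴.
Shear stress varies linearly with radius: τ = T·r/J = 1210 × 0.0320 / 1.191×10^-6 = 3.252×10^7 Pa.

32.5 N/mm²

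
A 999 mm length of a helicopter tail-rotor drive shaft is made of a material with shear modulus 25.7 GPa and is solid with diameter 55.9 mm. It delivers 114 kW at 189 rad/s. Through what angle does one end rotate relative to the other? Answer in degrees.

ω = 189 rad/s, so T = P/ω = 114×10³ / 189.0 = 603.2 N·m.
J = πd⁴/32 = π(0.0559)⁴/32 = 9.586×10^-7 m⁴.
θ = T·L/(G·J) = 603.2 × 0.999 / (25.7×10⁹ × 9.586×10^-7) = 0.02446 rad.

1.40°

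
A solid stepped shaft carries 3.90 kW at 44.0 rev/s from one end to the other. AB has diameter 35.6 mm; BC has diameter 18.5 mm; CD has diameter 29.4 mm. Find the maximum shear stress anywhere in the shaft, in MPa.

ω = 2π·44.0 = 276.5 rad/s, so T = P/ω = 3.90×10³ / 276.5 = 14.11 N·m.
Under the same torque, τ_max = 16T/(πd³) is largest where d is smallest — segment BC (d = 18.5 mm).
τ_max = 16·14.11/(π·(0.0185)³) = 1.135×10^7 Pa.

11.3 MPa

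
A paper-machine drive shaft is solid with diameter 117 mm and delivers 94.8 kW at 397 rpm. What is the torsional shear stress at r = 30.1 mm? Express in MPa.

ω = 2π·397/60 = 41.57 rad/s, so T = P/ω = 94.8×10³ / 41.57 = 2280 N·m.
J = πd⁴/32 = π(0.117)⁴/32 = 1.840×10^-5 m⁴.
Shear stress varies linearly with radius: τ = T·r/J = 2280 × 0.0301 / 1.840×10^-5 = 3.731×10^6 Pa.

3.73 MPa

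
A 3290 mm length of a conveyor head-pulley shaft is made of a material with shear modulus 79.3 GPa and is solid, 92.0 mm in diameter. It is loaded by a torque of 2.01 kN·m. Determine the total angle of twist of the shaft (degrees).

J = πd⁴/32 = π(0.0920)⁴/32 = 7.033×10^-6 m⁴.
θ = T·L/(G·J) = 2010 × 3.29 / (79.3×10⁹ × 7.033×10^-6) = 0.01186 rad.

0.679°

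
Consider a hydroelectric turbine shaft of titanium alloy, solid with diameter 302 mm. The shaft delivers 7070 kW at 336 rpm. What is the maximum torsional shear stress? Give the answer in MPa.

37.2 MPa

ω = 2π·336/60 = 35.19 rad/s, so T = P/ω = 7070×10³ / 35.19 = 200900 N·m.
J = πd⁴/32 = π(0.302)⁴/32 = 8.166×10^-4 m⁴.
τ_max = T·r/J = 200900 × 0.151 / 8.166×10^-4 = 3.715×10^7 Pa.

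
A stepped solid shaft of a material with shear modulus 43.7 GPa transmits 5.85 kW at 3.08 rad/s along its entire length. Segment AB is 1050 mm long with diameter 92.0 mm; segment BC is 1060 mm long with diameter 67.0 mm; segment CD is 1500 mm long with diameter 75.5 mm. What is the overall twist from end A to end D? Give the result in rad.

ω = 3.08 rad/s, so T = P/ω = 5.85×10³ / 3.080 = 1899 N·m.
J_AB = π(0.0920)⁴/32 = 7.03×10^-6 m⁴; J_BC = π(0.0670)⁴/32 = 1.98×10^-6 m⁴; J_CD = π(0.0755)⁴/32 = 3.19×10^-6 m⁴.
θ = (T/G)·Σ L_i/J_i = (1899/43.7×10⁹)·(1.05/7.03×10^-6 + 1.06/1.98×10^-6 + 1.50/3.19×10^-6) = 0.05021 rad.

0.0502 rad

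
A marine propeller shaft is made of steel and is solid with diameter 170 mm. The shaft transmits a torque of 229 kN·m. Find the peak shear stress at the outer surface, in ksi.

J = πd⁴/32 = π(0.170)⁴/32 = 8.200×10^-5 m⁴.
τ_max = T·r/J = 229000 × 0.0850 / 8.200×10^-5 = 2.374×10^8 Pa.

34.4 ksi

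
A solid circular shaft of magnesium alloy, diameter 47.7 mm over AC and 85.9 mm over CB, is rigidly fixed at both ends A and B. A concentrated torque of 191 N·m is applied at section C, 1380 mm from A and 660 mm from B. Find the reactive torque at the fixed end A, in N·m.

8.31 N·m

Compatibility: T_A·a/J_AC = T_B·b/J_CB with T_A + T_B = T₀.
J_AC = 5.08×10^-7 m⁴, J_CB = 5.35×10^-6 m⁴, so T_A = T₀·(J_AC/a)/((J_AC/a)+(J_CB/b)) = 8.308 N·m, T_B = 182.7 N·m.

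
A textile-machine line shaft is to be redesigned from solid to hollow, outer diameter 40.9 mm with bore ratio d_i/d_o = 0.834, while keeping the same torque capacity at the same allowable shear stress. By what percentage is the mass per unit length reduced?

Equal τ_max and T ⇒ the solid shaft needs d_s³ = d_o³(1−k⁴), so d_s = 40.9·(1−0.834⁴)^(1/3) = 32.81 mm.
Area ratio A_h/A_s = d_o²(1−k²)/d_s² = (1−k²)/(1−k⁴)^(2/3) = 0.4731.
Mass saving = 1 − 0.4731 = 52.7 %.

52.7 %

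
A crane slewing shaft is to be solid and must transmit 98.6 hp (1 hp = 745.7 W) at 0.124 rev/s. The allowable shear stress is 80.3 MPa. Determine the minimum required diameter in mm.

182 mm

ω = 2π·0.124 = 0.7791 rad/s, so T = P/ω = 98.6×745.7 / 0.7791 = 94370 N·m.
For a solid shaft τ_max = 16T/(πd³), so d = (16T/(π τ_allow))^(1/3) = (16·94370/(π·8.03×10^7))^(1/3) = 0.1816 m.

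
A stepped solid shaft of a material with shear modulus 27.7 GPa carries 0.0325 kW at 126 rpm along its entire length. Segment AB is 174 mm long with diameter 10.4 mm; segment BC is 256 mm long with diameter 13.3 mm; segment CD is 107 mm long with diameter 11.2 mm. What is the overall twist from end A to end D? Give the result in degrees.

ω = 2π·126/60 = 13.19 rad/s, so T = P/ω = 0.0325×10³ / 13.19 = 2.463 N·m.
J_AB = π(0.0104)⁴/32 = 1.15×10^-9 m⁴; J_BC = π(0.0133)⁴/32 = 3.07×10^-9 m⁴; J_CD = π(0.0112)⁴/32 = 1.54×10^-9 m⁴.
θ = (T/G)·Σ L_i/J_i = (2.463/27.7×10⁹)·(0.174/1.15×10^-9 + 0.256/3.07×10^-9 + 0.107/1.54×10^-9) = 0.02704 rad.

1.55°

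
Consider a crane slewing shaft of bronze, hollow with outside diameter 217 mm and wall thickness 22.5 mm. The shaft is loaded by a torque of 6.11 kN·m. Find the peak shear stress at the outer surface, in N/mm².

J = π(d_o⁴ − d_i⁴)/32 = π(0.217⁴ − 0.172⁴)/32 = 1.318×10^-4 m⁴.
τ_max = T·r/J = 6110 × 0.108 / 1.318×10^-4 = 5.031×10^6 Pa.

5.03 N/mm²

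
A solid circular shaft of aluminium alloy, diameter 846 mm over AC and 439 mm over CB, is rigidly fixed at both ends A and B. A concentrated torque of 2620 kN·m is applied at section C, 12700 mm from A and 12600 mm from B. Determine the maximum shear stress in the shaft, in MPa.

Compatibility: T_A·a/J_AC = T_B·b/J_CB with T_A + T_B = T₀.
J_AC = 0.0503 m⁴, J_CB = 3.65×10^-3 m⁴, so T_A = T₀·(J_AC/a)/((J_AC/a)+(J_CB/b)) = 2.442e6 N·m, T_B = 178400 N·m.
τ in each portion: τ_AC = 2.05×10^7 Pa, τ_CB = 1.07×10^7 Pa; maximum is in AC.
τ_max = T_AC·r/J = 2.442e6·0.423/0.0503 = 2.054×10^7 Pa.

20.5 MPa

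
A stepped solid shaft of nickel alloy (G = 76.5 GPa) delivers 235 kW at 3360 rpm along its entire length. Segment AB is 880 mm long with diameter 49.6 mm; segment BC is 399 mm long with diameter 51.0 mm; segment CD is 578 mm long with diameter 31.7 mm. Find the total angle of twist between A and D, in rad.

ω = 2π·3360/60 = 351.9 rad/s, so T = P/ω = 235×10³ / 351.9 = 667.9 N·m.
J_AB = π(0.0496)⁴/32 = 5.94×10^-7 m⁴; J_BC = π(0.0510)⁴/32 = 6.64×10^-7 m⁴; J_CD = π(0.0317)⁴/32 = 9.91×10^-8 m⁴.
θ = (T/G)·Σ L_i/J_i = (667.9/76.5×10⁹)·(0.880/5.94×10^-7 + 0.399/6.64×10^-7 + 0.578/9.91×10^-8) = 0.06908 rad.

0.0691 rad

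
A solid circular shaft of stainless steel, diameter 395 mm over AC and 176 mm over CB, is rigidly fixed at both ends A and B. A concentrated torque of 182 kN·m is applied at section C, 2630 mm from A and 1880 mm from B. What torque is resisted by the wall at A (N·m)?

172000 N·m

Compatibility: T_A·a/J_AC = T_B·b/J_CB with T_A + T_B = T₀.
J_AC = 2.39×10^-3 m⁴, J_CB = 9.42×10^-5 m⁴, so T_A = T₀·(J_AC/a)/((J_AC/a)+(J_CB/b)) = 172500 N·m, T_B = 9511 N·m.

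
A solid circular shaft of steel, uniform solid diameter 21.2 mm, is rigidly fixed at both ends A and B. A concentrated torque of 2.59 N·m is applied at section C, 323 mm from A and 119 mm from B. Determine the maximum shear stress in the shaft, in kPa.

1010 kPa

With uniform GJ and both ends fixed, compatibility θ_AC = θ_CB gives T_A·a = T_B·b, together with T_A + T_B = T₀.
T_A = T₀·b/(a+b) = 2.590·119/442.0 = 0.6973 N·m; T_B = 1.893 N·m.
τ in each portion: τ_AC = 3.73×10^5 Pa, τ_CB = 1.01×10^6 Pa; maximum is in CB.
τ_max = T_CB·r/J = 1.893·0.0106/1.98×10^-8 = 1.012×10^6 Pa.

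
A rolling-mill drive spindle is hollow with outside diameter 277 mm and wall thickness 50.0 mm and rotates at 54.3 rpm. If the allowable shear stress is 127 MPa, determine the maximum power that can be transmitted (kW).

J = π(d_o⁴ − d_i⁴)/32 = π(0.277⁴ − 0.177⁴)/32 = 4.816×10^-4 m⁴.
T_max = τ_allow·J/r = 1.27×10^8 × 4.816×10^-4 / 0.139 = 441600 N·m.
ω = 2π·54.3/60 = 5.686 rad/s, so P_max = T_max·ω = 2.511×10^6 W.

2510 kW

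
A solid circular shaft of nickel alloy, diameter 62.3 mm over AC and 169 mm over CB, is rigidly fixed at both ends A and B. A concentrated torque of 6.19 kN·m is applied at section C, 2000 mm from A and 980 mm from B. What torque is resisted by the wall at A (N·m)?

55.5 N·m

Compatibility: T_A·a/J_AC = T_B·b/J_CB with T_A + T_B = T₀.
J_AC = 1.48×10^-6 m⁴, J_CB = 8.01×10^-5 m⁴, so T_A = T₀·(J_AC/a)/((J_AC/a)+(J_CB/b)) = 55.51 N·m, T_B = 6134 N·m.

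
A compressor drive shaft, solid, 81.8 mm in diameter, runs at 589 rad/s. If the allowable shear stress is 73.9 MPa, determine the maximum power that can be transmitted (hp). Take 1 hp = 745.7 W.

J = πd⁴/32 = π(0.0818)⁴/32 = 4.396×10^-6 m⁴.
T_max = τ_allow·J/r = 7.39×10^7 × 4.396×10^-6 / 0.0409 = 7942 N·m.
ω = 589 rad/s, so P_max = T_max·ω = 4.678×10^6 W.

6270 hp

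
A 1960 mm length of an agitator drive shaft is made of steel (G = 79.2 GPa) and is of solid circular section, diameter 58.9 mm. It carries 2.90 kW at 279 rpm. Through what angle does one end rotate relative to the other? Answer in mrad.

ω = 2π·279/60 = 29.22 rad/s, so T = P/ω = 2.90×10³ / 29.22 = 99.26 N·m.
J = πd⁴/32 = π(0.0589)⁴/32 = 1.182×10^-6 m⁴.
θ = T·L/(G·J) = 99.26 × 1.96 / (79.2×10⁹ × 1.182×10^-6) = 2.079×10^-3 rad.

2.08 mrad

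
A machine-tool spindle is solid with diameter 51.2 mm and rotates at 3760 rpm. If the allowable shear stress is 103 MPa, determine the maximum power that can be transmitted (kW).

J = πd⁴/32 = π(0.0512)⁴/32 = 6.747×10^-7 m⁴.
T_max = τ_allow·J/r = 1.03×10^8 × 6.747×10^-7 / 0.0256 = 2714 N·m.
ω = 2π·3760/60 = 393.7 rad/s, so P_max = T_max·ω = 1.069×10^6 W.

1070 kW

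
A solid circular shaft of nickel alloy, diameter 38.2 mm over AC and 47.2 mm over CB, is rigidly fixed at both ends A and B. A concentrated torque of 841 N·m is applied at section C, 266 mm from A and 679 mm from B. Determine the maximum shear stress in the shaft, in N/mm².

40.2 N/mm²

Compatibility: T_A·a/J_AC = T_B·b/J_CB with T_A + T_B = T₀.
J_AC = 2.09×10^-7 m⁴, J_CB = 4.87×10^-7 m⁴, so T_A = T₀·(J_AC/a)/((J_AC/a)+(J_CB/b)) = 439.6 N·m, T_B = 401.4 N·m.
τ in each portion: τ_AC = 4.02×10^7 Pa, τ_CB = 1.94×10^7 Pa; maximum is in AC.
τ_max = T_AC·r/J = 439.6·0.0191/2.09×10^-7 = 4.016×10^7 Pa.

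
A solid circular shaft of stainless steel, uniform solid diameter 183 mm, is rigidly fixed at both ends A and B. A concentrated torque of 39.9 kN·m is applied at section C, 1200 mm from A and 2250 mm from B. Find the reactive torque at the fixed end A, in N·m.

26000 N·m

With uniform GJ and both ends fixed, compatibility θ_AC = θ_CB gives T_A·a = T_B·b, together with T_A + T_B = T₀.
T_A = T₀·b/(a+b) = 39900·2250/3450 = 26020 N·m; T_B = 13880 N·m.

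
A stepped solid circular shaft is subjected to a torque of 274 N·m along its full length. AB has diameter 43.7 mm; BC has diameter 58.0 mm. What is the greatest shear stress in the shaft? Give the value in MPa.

Under the same torque, τ_max = 16T/(πd³) is largest where d is smallest — segment AB (d = 43.7 mm).
τ_max = 16·274.0/(π·(0.0437)³) = 1.672×10^7 Pa.

16.7 MPa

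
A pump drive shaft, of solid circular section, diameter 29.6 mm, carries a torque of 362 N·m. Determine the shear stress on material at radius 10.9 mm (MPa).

52.4 MPa

J = πd⁴/32 = π(0.0296)⁴/32 = 7.536×10^-8 m⁴.
Shear stress varies linearly with radius: τ = T·r/J = 362.0 × 0.0109 / 7.536×10^-8 = 5.236×10^7 Pa.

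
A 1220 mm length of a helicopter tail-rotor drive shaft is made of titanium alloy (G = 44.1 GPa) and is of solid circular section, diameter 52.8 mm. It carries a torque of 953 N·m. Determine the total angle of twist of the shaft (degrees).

J = πd⁴/32 = π(0.0528)⁴/32 = 7.630×10^-7 m⁴.
θ = T·L/(G·J) = 953.0 × 1.22 / (44.1×10⁹ × 7.630×10^-7) = 0.03455 rad.

1.98°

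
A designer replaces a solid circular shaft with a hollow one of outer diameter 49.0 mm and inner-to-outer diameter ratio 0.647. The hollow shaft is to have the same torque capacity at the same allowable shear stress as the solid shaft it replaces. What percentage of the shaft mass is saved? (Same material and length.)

Equal τ_max and T ⇒ the solid shaft needs d_s³ = d_o³(1−k⁴), so d_s = 49.0·(1−0.647⁴)^(1/3) = 45.95 mm.
Area ratio A_h/A_s = d_o²(1−k²)/d_s² = (1−k²)/(1−k⁴)^(2/3) = 0.6611.
Mass saving = 1 − 0.6611 = 33.9 %.

33.9 %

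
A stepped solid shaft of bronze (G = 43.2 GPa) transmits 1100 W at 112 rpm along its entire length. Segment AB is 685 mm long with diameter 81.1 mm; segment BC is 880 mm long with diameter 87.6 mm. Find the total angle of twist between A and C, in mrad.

0.681 mrad

ω = 2π·112/60 = 11.73 rad/s, so T = P/ω = 1100 / 11.73 = 93.79 N·m.
J_AB = π(0.0811)⁴/32 = 4.25×10^-6 m⁴; J_BC = π(0.0876)⁴/32 = 5.78×10^-6 m⁴.
θ = (T/G)·Σ L_i/J_i = (93.79/43.2×10⁹)·(0.685/4.25×10^-6 + 0.880/5.78×10^-6) = 6.806×10^-4 rad.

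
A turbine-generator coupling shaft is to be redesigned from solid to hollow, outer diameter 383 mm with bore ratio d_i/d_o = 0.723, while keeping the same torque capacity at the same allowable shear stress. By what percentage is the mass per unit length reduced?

Equal τ_max and T ⇒ the solid shaft needs d_s³ = d_o³(1−k⁴), so d_s = 383·(1−0.723⁴)^(1/3) = 344.3 mm.
Area ratio A_h/A_s = d_o²(1−k²)/d_s² = (1−k²)/(1−k⁴)^(2/3) = 0.5904.
Mass saving = 1 − 0.5904 = 41.0 %.

41.0 %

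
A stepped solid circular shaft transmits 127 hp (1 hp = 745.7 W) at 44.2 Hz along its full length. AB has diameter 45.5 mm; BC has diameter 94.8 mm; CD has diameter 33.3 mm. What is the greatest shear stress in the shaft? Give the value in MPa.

ω = 2π·44.2 = 277.7 rad/s, so T = P/ω = 127×745.7 / 277.7 = 341.0 N·m.
Under the same torque, τ_max = 16T/(πd³) is largest where d is smallest — segment CD (d = 33.3 mm).
τ_max = 16·341.0/(π·(0.0333)³) = 4.703×10^7 Pa.

47.0 MPa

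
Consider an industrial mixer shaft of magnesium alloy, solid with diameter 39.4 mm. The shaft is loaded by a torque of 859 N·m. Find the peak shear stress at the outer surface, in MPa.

J = πd⁴/32 = π(0.0394)⁴/32 = 2.366×10^-7 m⁴.
τ_max = T·r/J = 859.0 × 0.0197 / 2.366×10^-7 = 7.153×10^7 Pa.

71.5 MPa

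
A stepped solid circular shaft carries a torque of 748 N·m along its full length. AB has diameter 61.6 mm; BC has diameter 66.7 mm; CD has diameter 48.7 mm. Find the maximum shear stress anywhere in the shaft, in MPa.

33.0 MPa

Under the same torque, τ_max = 16T/(πd³) is largest where d is smallest — segment CD (d = 48.7 mm).
τ_max = 16·748.0/(π·(0.0487)³) = 3.298×10^7 Pa.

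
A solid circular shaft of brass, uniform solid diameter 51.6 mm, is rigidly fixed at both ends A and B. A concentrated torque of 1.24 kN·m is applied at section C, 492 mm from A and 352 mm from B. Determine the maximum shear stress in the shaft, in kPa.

26800 kPa

With uniform GJ and both ends fixed, compatibility θ_AC = θ_CB gives T_A·a = T_B·b, together with T_A + T_B = T₀.
T_A = T₀·b/(a+b) = 1240·352/844.0 = 517.2 N·m; T_B = 722.8 N·m.
τ in each portion: τ_AC = 1.92×10^7 Pa, τ_CB = 2.68×10^7 Pa; maximum is in CB.
τ_max = T_CB·r/J = 722.8·0.0258/6.96×10^-7 = 2.680×10^7 Pa.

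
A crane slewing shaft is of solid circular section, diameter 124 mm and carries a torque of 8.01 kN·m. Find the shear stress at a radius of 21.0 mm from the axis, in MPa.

7.25 MPa

J = πd⁴/32 = π(0.124)⁴/32 = 2.321×10^-5 m⁴.
Shear stress varies linearly with radius: τ = T·r/J = 8010 × 0.0210 / 2.321×10^-5 = 7.247×10^6 Pa.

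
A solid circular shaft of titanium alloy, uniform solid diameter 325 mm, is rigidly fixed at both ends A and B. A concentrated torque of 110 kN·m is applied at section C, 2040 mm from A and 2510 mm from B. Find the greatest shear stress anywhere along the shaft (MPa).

With uniform GJ and both ends fixed, compatibility θ_AC = θ_CB gives T_A·a = T_B·b, together with T_A + T_B = T₀.
T_A = T₀·b/(a+b) = 110000·2510/4550 = 60680 N·m; T_B = 49320 N·m.
τ in each portion: τ_AC = 9.00×10^6 Pa, τ_CB = 7.32×10^6 Pa; maximum is in AC.
τ_max = T_AC·r/J = 60680·0.163/1.10×10^-3 = 9.003×10^6 Pa.

9.00 MPa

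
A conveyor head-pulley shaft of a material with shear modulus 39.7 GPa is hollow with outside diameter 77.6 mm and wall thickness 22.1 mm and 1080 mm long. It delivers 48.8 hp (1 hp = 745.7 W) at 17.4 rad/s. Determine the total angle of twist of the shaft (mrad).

16.5 mrad

ω = 17.4 rad/s, so T = P/ω = 48.8×745.7 / 17.40 = 2091 N·m.
J = π(d_o⁴ − d_i⁴)/32 = π(0.0776⁴ − 0.0334⁴)/32 = 3.438×10^-6 m⁴.
θ = T·L/(G·J) = 2091 × 1.08 / (39.7×10⁹ × 3.438×10^-6) = 0.01655 rad.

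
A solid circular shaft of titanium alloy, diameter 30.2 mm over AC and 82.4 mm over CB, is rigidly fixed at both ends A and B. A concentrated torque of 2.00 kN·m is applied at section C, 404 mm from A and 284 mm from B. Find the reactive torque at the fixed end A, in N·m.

25.1 N·m

Compatibility: T_A·a/J_AC = T_B·b/J_CB with T_A + T_B = T₀.
J_AC = 8.17×10^-8 m⁴, J_CB = 4.53×10^-6 m⁴, so T_A = T₀·(J_AC/a)/((J_AC/a)+(J_CB/b)) = 25.05 N·m, T_B = 1975 N·m.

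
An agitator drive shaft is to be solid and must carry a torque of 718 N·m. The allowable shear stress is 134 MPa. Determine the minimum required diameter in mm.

For a solid shaft τ_max = 16T/(πd³), so d = (16T/(π τ_allow))^(1/3) = (16·718.0/(π·1.34×10^8))^(1/3) = 0.03011 m.

30.1 mm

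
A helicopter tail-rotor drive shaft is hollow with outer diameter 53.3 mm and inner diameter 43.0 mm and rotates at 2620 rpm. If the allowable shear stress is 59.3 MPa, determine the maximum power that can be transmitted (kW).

279 kW

J = π(d_o⁴ − d_i⁴)/32 = π(0.0533⁴ − 0.0430⁴)/32 = 4.567×10^-7 m⁴.
T_max = τ_allow·J/r = 5.93×10^7 × 4.567×10^-7 / 0.0267 = 1016 N·m.
ω = 2π·2620/60 = 274.4 rad/s, so P_max = T_max·ω = 2.788×10^5 W.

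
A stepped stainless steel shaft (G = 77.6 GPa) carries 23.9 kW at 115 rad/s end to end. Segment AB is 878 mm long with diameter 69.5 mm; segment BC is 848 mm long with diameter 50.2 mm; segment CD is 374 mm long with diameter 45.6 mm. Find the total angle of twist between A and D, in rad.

0.00703 rad

ω = 115 rad/s, so T = P/ω = 23.9×10³ / 115.0 = 207.8 N·m.
J_AB = π(0.0695)⁴/32 = 2.29×10^-6 m⁴; J_BC = π(0.0502)⁴/32 = 6.23×10^-7 m⁴; J_CD = π(0.0456)⁴/32 = 4.24×10^-7 m⁴.
θ = (T/G)·Σ L_i/J_i = (207.8/77.6×10⁹)·(0.878/2.29×10^-6 + 0.848/6.23×10^-7 + 0.374/4.24×10^-7) = 7.029×10^-3 rad.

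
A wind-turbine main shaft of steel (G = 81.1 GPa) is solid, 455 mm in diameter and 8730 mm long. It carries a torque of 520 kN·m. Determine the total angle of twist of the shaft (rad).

0.0133 rad

J = πd⁴/32 = π(0.455)⁴/32 = 4.208×10^-3 m⁴.
θ = T·L/(G·J) = 520000 × 8.73 / (81.1×10⁹ × 4.208×10^-3) = 0.01330 rad.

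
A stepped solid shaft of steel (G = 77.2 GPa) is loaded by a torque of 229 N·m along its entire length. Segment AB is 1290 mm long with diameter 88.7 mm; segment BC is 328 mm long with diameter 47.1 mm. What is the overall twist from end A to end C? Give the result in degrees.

0.151°

J_AB = π(0.0887)⁴/32 = 6.08×10^-6 m⁴; J_BC = π(0.0471)⁴/32 = 4.83×10^-7 m⁴.
θ = (T/G)·Σ L_i/J_i = (229.0/77.2×10⁹)·(1.29/6.08×10^-6 + 0.328/4.83×10^-7) = 2.643×10^-3 rad.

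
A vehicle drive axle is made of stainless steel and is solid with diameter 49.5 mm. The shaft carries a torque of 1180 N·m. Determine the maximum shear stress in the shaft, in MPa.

49.5 MPa

J = πd⁴/32 = π(0.0495)⁴/32 = 5.894×10^-7 m⁴.
τ_max = T·r/J = 1180 × 0.0248 / 5.894×10^-7 = 4.955×10^7 Pa.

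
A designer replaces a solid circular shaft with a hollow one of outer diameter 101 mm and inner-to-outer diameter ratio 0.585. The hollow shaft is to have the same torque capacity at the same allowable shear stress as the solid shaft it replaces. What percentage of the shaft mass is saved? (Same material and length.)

Equal τ_max and T ⇒ the solid shaft needs d_s³ = d_o³(1−k⁴), so d_s = 101·(1−0.585⁴)^(1/3) = 96.89 mm.
Area ratio A_h/A_s = d_o²(1−k²)/d_s² = (1−k²)/(1−k⁴)^(2/3) = 0.7147.
Mass saving = 1 − 0.7147 = 28.5 %.

28.5 %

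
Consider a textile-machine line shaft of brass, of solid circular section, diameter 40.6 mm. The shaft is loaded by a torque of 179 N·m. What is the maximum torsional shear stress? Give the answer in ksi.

J = πd⁴/32 = π(0.0406)⁴/32 = 2.667×10^-7 m⁴.
τ_max = T·r/J = 179.0 × 0.0203 / 2.667×10^-7 = 1.362×10^7 Pa.

1.98 ksi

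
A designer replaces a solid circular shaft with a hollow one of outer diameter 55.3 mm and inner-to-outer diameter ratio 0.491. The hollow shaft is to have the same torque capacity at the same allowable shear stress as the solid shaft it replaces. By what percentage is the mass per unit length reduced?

21.0 %

Equal τ_max and T ⇒ the solid shaft needs d_s³ = d_o³(1−k⁴), so d_s = 55.3·(1−0.491⁴)^(1/3) = 54.21 mm.
Area ratio A_h/A_s = d_o²(1−k²)/d_s² = (1−k²)/(1−k⁴)^(2/3) = 0.7898.
Mass saving = 1 − 0.7898 = 21.0 %.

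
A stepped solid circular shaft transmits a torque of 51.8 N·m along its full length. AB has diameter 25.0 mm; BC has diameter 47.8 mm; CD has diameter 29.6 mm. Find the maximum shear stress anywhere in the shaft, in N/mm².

Under the same torque, τ_max = 16T/(πd³) is largest where d is smallest — segment AB (d = 25.0 mm).
τ_max = 16·51.80/(π·(0.0250)³) = 1.688×10^7 Pa.

16.9 N/mm²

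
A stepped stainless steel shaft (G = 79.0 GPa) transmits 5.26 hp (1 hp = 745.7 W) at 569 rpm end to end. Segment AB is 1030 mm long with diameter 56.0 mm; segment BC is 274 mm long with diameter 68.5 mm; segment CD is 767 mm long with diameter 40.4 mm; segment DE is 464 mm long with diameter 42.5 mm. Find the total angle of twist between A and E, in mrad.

4.65 mrad

ω = 2π·569/60 = 59.59 rad/s, so T = P/ω = 5.26×745.7 / 59.59 = 65.83 N·m.
J_AB = π(0.0560)⁴/32 = 9.65×10^-7 m⁴; J_BC = π(0.0685)⁴/32 = 2.16×10^-6 m⁴; J_CD = π(0.0404)⁴/32 = 2.62×10^-7 m⁴; J_DE = π(0.0425)⁴/32 = 3.20×10^-7 m⁴.
θ = (T/G)·Σ L_i/J_i = (65.83/79.0×10⁹)·(1.03/9.65×10^-7 + 0.274/2.16×10^-6 + 0.767/2.62×10^-7 + 0.464/3.20×10^-7) = 4.645×10^-3 rad.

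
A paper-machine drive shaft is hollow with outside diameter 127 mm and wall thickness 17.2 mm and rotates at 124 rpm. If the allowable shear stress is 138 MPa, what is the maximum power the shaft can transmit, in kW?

J = π(d_o⁴ − d_i⁴)/32 = π(0.127⁴ − 0.0926⁴)/32 = 1.832×10^-5 m⁴.
T_max = τ_allow·J/r = 1.38×10^8 × 1.832×10^-5 / 0.0635 = 39820 N·m.
ω = 2π·124/60 = 12.99 rad/s, so P_max = T_max·ω = 5.170×10^5 W.

517 kW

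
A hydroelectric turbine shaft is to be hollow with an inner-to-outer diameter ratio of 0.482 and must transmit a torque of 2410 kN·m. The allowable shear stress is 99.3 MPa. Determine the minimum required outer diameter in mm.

For a hollow shaft with d_i/d_o = 0.482: τ_max = 16T/(π d_o³ (1−k⁴)), so d_o = [16T/(π τ_allow (1−k⁴))]^(1/3) = [16·2.410e6/(π·9.93×10^7·0.9460)]^(1/3) = 0.5074 m.

507 mm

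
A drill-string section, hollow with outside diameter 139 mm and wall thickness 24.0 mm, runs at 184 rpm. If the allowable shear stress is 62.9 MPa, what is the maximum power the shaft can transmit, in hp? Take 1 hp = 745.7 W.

J = π(d_o⁴ − d_i⁴)/32 = π(0.139⁴ − 0.0910⁴)/32 = 2.992×10^-5 m⁴.
T_max = τ_allow·J/r = 6.29×10^7 × 2.992×10^-5 / 0.0695 = 27080 N·m.
ω = 2π·184/60 = 19.27 rad/s, so P_max = T_max·ω = 5.217×10^5 W.

700 hp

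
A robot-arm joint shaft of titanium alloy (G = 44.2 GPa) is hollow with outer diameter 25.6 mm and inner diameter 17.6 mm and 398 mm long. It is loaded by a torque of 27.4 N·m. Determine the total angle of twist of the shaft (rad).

0.00753 rad

J = π(d_o⁴ − d_i⁴)/32 = π(0.0256⁴ − 0.0176⁴)/32 = 3.275×10^-8 m⁴.
θ = T·L/(G·J) = 27.40 × 0.398 / (44.2×10⁹ × 3.275×10^-8) = 7.535×10^-3 rad.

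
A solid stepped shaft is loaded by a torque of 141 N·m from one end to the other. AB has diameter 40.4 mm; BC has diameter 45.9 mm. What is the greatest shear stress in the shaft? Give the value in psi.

Under the same torque, τ_max = 16T/(πd³) is largest where d is smallest — segment AB (d = 40.4 mm).
τ_max = 16·141.0/(π·(0.0404)³) = 1.089×10^7 Pa.

1580 psi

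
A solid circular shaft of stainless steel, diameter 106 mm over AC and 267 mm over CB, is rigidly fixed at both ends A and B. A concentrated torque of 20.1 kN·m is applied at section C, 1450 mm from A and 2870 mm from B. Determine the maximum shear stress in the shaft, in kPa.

5130 kPa

Compatibility: T_A·a/J_AC = T_B·b/J_CB with T_A + T_B = T₀.
J_AC = 1.24×10^-5 m⁴, J_CB = 4.99×10^-4 m⁴, so T_A = T₀·(J_AC/a)/((J_AC/a)+(J_CB/b)) = 942.0 N·m, T_B = 19160 N·m.
τ in each portion: τ_AC = 4.03×10^6 Pa, τ_CB = 5.13×10^6 Pa; maximum is in CB.
τ_max = T_CB·r/J = 19160·0.134/4.99×10^-4 = 5.126×10^6 Pa.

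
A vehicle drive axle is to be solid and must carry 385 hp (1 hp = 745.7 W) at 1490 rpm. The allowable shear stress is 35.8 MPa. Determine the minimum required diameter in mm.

ω = 2π·1490/60 = 156.0 rad/s, so T = P/ω = 385×745.7 / 156.0 = 1840 N·m.
For a solid shaft τ_max = 16T/(πd³), so d = (16T/(π τ_allow))^(1/3) = (16·1840/(π·3.58×10^7))^(1/3) = 0.06397 m.

64.0 mm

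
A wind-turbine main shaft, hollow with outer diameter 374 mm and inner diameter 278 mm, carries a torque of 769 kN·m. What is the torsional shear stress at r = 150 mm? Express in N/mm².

86.4 N/mm²

J = π(d_o⁴ − d_i⁴)/32 = π(0.374⁴ − 0.278⁴)/32 = 1.334×10^-3 m⁴.
Shear stress varies linearly with radius: τ = T·r/J = 769000 × 0.150 / 1.334×10^-3 = 8.644×10^7 Pa.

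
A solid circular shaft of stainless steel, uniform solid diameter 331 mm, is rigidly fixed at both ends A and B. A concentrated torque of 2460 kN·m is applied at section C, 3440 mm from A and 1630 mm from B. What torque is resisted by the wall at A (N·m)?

791000 N·m

With uniform GJ and both ends fixed, compatibility θ_AC = θ_CB gives T_A·a = T_B·b, together with T_A + T_B = T₀.
T_A = T₀·b/(a+b) = 2.460e6·1630/5070 = 790900 N·m; T_B = 1.669e6 N·m.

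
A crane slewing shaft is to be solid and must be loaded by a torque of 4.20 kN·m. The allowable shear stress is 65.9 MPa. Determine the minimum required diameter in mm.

68.7 mm

For a solid shaft τ_max = 16T/(πd³), so d = (16T/(π τ_allow))^(1/3) = (16·4200/(π·6.59×10^7))^(1/3) = 0.06872 m.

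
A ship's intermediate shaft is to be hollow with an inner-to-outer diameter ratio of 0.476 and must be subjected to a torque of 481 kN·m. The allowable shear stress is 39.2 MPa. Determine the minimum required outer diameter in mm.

For a hollow shaft with d_i/d_o = 0.476: τ_max = 16T/(π d_o³ (1−k⁴)), so d_o = [16T/(π τ_allow (1−k⁴))]^(1/3) = [16·481000/(π·3.92×10^7·0.9487)]^(1/3) = 0.4039 m.

404 mm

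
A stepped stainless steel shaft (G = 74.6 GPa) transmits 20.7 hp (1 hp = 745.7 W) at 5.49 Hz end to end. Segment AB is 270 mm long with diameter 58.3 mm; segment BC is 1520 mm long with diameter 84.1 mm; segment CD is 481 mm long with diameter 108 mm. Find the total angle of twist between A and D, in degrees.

ω = 2π·5.49 = 34.49 rad/s, so T = P/ω = 20.7×745.7 / 34.49 = 447.5 N·m.
J_AB = π(0.0583)⁴/32 = 1.13×10^-6 m⁴; J_BC = π(0.0841)⁴/32 = 4.91×10^-6 m⁴; J_CD = π(0.108)⁴/32 = 1.34×10^-5 m⁴.
θ = (T/G)·Σ L_i/J_i = (447.5/74.6×10⁹)·(0.270/1.13×10^-6 + 1.52/4.91×10^-6 + 0.481/1.34×10^-5) = 3.501×10^-3 rad.

0.201°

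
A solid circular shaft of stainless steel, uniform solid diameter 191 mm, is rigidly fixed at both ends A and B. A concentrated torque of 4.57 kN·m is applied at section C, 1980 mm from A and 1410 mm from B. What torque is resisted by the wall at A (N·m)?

1900 N·m

With uniform GJ and both ends fixed, compatibility θ_AC = θ_CB gives T_A·a = T_B·b, together with T_A + T_B = T₀.
T_A = T₀·b/(a+b) = 4570·1410/3390 = 1901 N·m; T_B = 2669 N·m.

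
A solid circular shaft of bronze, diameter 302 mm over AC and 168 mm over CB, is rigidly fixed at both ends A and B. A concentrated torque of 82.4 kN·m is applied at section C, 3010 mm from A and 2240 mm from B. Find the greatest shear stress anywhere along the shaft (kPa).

13500 kPa

Compatibility: T_A·a/J_AC = T_B·b/J_CB with T_A + T_B = T₀.
J_AC = 8.17×10^-4 m⁴, J_CB = 7.82×10^-5 m⁴, so T_A = T₀·(J_AC/a)/((J_AC/a)+(J_CB/b)) = 73010 N·m, T_B = 9395 N·m.
τ in each portion: τ_AC = 1.35×10^7 Pa, τ_CB = 1.01×10^7 Pa; maximum is in AC.
τ_max = T_AC·r/J = 73010·0.151/8.17×10^-4 = 1.350×10^7 Pa.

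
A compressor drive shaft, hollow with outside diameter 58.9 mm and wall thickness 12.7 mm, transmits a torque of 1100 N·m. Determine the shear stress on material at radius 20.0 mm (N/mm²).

J = π(d_o⁴ − d_i⁴)/32 = π(0.0589⁴ − 0.0335⁴)/32 = 1.058×10^-6 m⁴.
Shear stress varies linearly with radius: τ = T·r/J = 1100 × 0.0200 / 1.058×10^-6 = 2.080×10^7 Pa.

20.8 N/mm²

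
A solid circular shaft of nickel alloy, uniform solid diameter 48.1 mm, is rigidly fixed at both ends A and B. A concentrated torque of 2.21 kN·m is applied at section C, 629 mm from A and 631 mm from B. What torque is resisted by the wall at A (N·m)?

1110 N·m

With uniform GJ and both ends fixed, compatibility θ_AC = θ_CB gives T_A·a = T_B·b, together with T_A + T_B = T₀.
T_A = T₀·b/(a+b) = 2210·631/1260 = 1107 N·m; T_B = 1103 N·m.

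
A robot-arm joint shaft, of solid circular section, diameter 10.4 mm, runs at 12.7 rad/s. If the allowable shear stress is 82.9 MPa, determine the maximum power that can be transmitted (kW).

J = πd⁴/32 = π(0.0104)⁴/32 = 1.149×10^-9 m⁴.
T_max = τ_allow·J/r = 8.29×10^7 × 1.149×10^-9 / 0.00520 = 18.31 N·m.
ω = 12.7 rad/s, so P_max = T_max·ω = 232.5 W.

0.233 kW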